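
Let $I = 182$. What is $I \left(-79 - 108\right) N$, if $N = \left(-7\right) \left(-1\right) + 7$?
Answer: $-476476$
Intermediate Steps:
$N = 14$ ($N = 7 + 7 = 14$)
$I \left(-79 - 108\right) N = 182 \left(-79 - 108\right) 14 = 182 \left(-187\right) 14 = \left(-34034\right) 14 = -476476$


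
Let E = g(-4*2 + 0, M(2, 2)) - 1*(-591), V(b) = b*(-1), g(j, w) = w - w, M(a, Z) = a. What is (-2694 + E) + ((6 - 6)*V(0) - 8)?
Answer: -2111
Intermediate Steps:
g(j, w) = 0
V(b) = -b
E = 591 (E = 0 - 1*(-591) = 0 + 591 = 591)
(-2694 + E) + ((6 - 6)*V(0) - 8) = (-2694 + 591) + ((6 - 6)*(-1*0) - 8) = -2103 + (0*0 - 8) = -2103 + (0 - 8) = -2103 - 8 = -2111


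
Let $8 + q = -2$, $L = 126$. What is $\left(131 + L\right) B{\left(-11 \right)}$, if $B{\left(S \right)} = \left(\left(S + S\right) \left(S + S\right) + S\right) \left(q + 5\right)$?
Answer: $-607805$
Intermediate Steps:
$q = -10$ ($q = -8 - 2 = -10$)
$B{\left(S \right)} = - 20 S^{2} - 5 S$ ($B{\left(S \right)} = \left(\left(S + S\right) \left(S + S\right) + S\right) \left(-10 + 5\right) = \left(2 S 2 S + S\right) \left(-5\right) = \left(4 S^{2} + S\right) \left(-5\right) = \left(S + 4 S^{2}\right) \left(-5\right) = - 20 S^{2} - 5 S$)
$\left(131 + L\right) B{\left(-11 \right)} = \left(131 + 126\right) 5 \left(-11\right) \left(-1 - -44\right) = 257 \cdot 5 \left(-11\right) \left(-1 + 44\right) = 257 \cdot 5 \left(-11\right) 43 = 257 \left(-2365\right) = -607805$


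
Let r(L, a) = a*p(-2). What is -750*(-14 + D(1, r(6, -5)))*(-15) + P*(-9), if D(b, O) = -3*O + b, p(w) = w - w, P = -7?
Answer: -146187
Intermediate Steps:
p(w) = 0
r(L, a) = 0 (r(L, a) = a*0 = 0)
D(b, O) = b - 3*O
-750*(-14 + D(1, r(6, -5)))*(-15) + P*(-9) = -750*(-14 + (1 - 3*0))*(-15) - 7*(-9) = -750*(-14 + (1 + 0))*(-15) + 63 = -750*(-14 + 1)*(-15) + 63 = -(-9750)*(-15) + 63 = -750*195 + 63 = -146250 + 63 = -146187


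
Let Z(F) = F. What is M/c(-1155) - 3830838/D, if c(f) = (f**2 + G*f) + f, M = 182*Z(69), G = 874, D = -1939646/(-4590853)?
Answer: -67709234090556823/7467637100 ≈ -9.0670e+6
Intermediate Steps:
D = 1939646/4590853 (D = -1939646*(-1/4590853) = 1939646/4590853 ≈ 0.42250)
M = 12558 (M = 182*69 = 12558)
c(f) = f**2 + 875*f (c(f) = (f**2 + 874*f) + f = f**2 + 875*f)
M/c(-1155) - 3830838/D = 12558/((-1155*(875 - 1155))) - 3830838/1939646/4590853 = 12558/((-1155*(-280))) - 3830838*4590853/1939646 = 12558/323400 - 8793407062407/969823 = 12558*(1/323400) - 8793407062407/969823 = 299/7700 - 8793407062407/969823 = -67709234090556823/7467637100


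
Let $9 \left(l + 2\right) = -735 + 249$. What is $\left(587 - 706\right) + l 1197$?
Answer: $-67151$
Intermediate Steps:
$l = -56$ ($l = -2 + \frac{-735 + 249}{9} = -2 + \frac{1}{9} \left(-486\right) = -2 - 54 = -56$)
$\left(587 - 706\right) + l 1197 = \left(587 - 706\right) - 67032 = -119 - 67032 = -67151$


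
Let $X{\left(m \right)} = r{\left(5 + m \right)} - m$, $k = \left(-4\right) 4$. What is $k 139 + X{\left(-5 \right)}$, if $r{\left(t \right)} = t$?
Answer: $-2219$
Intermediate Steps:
$k = -16$
$X{\left(m \right)} = 5$ ($X{\left(m \right)} = \left(5 + m\right) - m = 5$)
$k 139 + X{\left(-5 \right)} = \left(-16\right) 139 + 5 = -2224 + 5 = -2219$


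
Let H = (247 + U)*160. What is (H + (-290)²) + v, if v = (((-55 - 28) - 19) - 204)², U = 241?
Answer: 255816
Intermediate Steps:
H = 78080 (H = (247 + 241)*160 = 488*160 = 78080)
v = 93636 (v = ((-83 - 19) - 204)² = (-102 - 204)² = (-306)² = 93636)
(H + (-290)²) + v = (78080 + (-290)²) + 93636 = (78080 + 84100) + 93636 = 162180 + 93636 = 255816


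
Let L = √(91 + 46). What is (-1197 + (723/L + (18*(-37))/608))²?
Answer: 18222308870481/12660992 - 263331783*√137/20824 ≈ 1.2912e+6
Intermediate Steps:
L = √137 ≈ 11.705
(-1197 + (723/L + (18*(-37))/608))² = (-1197 + (723/(√137) + (18*(-37))/608))² = (-1197 + (723*(√137/137) - 666*1/608))² = (-1197 + (723*√137/137 - 333/304))² = (-1197 + (-333/304 + 723*√137/137))² = (-364221/304 + 723*√137/137)²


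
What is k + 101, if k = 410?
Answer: 511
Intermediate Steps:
k + 101 = 410 + 101 = 511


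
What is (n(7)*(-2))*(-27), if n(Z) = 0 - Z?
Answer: -378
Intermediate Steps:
n(Z) = -Z
(n(7)*(-2))*(-27) = (-1*7*(-2))*(-27) = -7*(-2)*(-27) = 14*(-27) = -378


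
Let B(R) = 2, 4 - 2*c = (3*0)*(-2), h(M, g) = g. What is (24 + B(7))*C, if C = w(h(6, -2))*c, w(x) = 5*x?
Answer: -520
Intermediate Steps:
c = 2 (c = 2 - 3*0*(-2)/2 = 2 - 0*(-2) = 2 - ½*0 = 2 + 0 = 2)
C = -20 (C = (5*(-2))*2 = -10*2 = -20)
(24 + B(7))*C = (24 + 2)*(-20) = 26*(-20) = -520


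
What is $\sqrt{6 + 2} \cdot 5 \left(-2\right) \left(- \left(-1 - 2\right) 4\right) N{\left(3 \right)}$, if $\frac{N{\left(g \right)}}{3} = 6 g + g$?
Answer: $- 15120 \sqrt{2} \approx -21383.0$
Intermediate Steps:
$N{\left(g \right)} = 21 g$ ($N{\left(g \right)} = 3 \left(6 g + g\right) = 3 \cdot 7 g = 21 g$)
$\sqrt{6 + 2} \cdot 5 \left(-2\right) \left(- \left(-1 - 2\right) 4\right) N{\left(3 \right)} = \sqrt{6 + 2} \cdot 5 \left(-2\right) \left(- \left(-1 - 2\right) 4\right) 21 \cdot 3 = \sqrt{8} \left(-10\right) \left(- \left(-3\right) 4\right) 63 = 2 \sqrt{2} \left(-10\right) \left(\left(-1\right) \left(-12\right)\right) 63 = - 20 \sqrt{2} \cdot 12 \cdot 63 = - 240 \sqrt{2} \cdot 63 = - 15120 \sqrt{2}$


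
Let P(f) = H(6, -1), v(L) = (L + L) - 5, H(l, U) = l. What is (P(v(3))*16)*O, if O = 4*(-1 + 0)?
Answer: -384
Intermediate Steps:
v(L) = -5 + 2*L (v(L) = 2*L - 5 = -5 + 2*L)
P(f) = 6
O = -4 (O = 4*(-1) = -4)
(P(v(3))*16)*O = (6*16)*(-4) = 96*(-4) = -384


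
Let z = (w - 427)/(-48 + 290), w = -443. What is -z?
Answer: 435/121 ≈ 3.5950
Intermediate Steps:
z = -435/121 (z = (-443 - 427)/(-48 + 290) = -870/242 = -870*1/242 = -435/121 ≈ -3.5950)
-z = -1*(-435/121) = 435/121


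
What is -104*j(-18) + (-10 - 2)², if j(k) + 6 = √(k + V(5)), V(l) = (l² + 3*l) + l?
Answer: 768 - 312*√3 ≈ 227.60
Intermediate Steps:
V(l) = l² + 4*l
j(k) = -6 + √(45 + k) (j(k) = -6 + √(k + 5*(4 + 5)) = -6 + √(k + 5*9) = -6 + √(k + 45) = -6 + √(45 + k))
-104*j(-18) + (-10 - 2)² = -104*(-6 + √(45 - 18)) + (-10 - 2)² = -104*(-6 + √27) + (-12)² = -104*(-6 + 3*√3) + 144 = (624 - 312*√3) + 144 = 768 - 312*√3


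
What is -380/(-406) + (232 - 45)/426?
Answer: 118901/86478 ≈ 1.3749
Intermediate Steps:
-380/(-406) + (232 - 45)/426 = -380*(-1/406) + 187*(1/426) = 190/203 + 187/426 = 118901/86478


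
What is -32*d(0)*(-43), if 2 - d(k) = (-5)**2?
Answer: -31648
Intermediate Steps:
d(k) = -23 (d(k) = 2 - 1*(-5)**2 = 2 - 1*25 = 2 - 25 = -23)
-32*d(0)*(-43) = -32*(-23)*(-43) = 736*(-43) = -31648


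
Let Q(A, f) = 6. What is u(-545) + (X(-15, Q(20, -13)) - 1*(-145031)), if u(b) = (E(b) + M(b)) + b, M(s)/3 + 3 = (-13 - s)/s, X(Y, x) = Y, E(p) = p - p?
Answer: 78730194/545 ≈ 1.4446e+5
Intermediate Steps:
E(p) = 0
M(s) = -9 + 3*(-13 - s)/s (M(s) = -9 + 3*((-13 - s)/s) = -9 + 3*(-13 - s)/s)
u(b) = -12 + b - 39/b (u(b) = (0 + (-12 - 39/b)) + b = (-12 - 39/b) + b = -12 + b - 39/b)
u(-545) + (X(-15, Q(20, -13)) - 1*(-145031)) = (-12 - 545 - 39/(-545)) + (-15 - 1*(-145031)) = (-12 - 545 - 39*(-1/545)) + (-15 + 145031) = (-12 - 545 + 39/545) + 145016 = -303526/545 + 145016 = 78730194/545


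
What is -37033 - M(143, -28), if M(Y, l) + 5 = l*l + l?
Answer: -37784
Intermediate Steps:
M(Y, l) = -5 + l + l**2 (M(Y, l) = -5 + (l*l + l) = -5 + (l**2 + l) = -5 + (l + l**2) = -5 + l + l**2)
-37033 - M(143, -28) = -37033 - (-5 - 28 + (-28)**2) = -37033 - (-5 - 28 + 784) = -37033 - 1*751 = -37033 - 751 = -37784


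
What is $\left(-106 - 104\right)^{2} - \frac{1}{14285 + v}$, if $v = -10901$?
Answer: $\frac{149234399}{3384} \approx 44100.0$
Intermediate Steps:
$\left(-106 - 104\right)^{2} - \frac{1}{14285 + v} = \left(-106 - 104\right)^{2} - \frac{1}{14285 - 10901} = \left(-210\right)^{2} - \frac{1}{3384} = 44100 - \frac{1}{3384} = \frac{149234399}{3384}$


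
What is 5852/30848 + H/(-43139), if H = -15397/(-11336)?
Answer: 371018121/1956094816 ≈ 0.18967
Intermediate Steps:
H = 15397/11336 (H = -15397*(-1/11336) = 15397/11336 ≈ 1.3582)
5852/30848 + H/(-43139) = 5852/30848 + (15397/11336)/(-43139) = 5852*(1/30848) + (15397/11336)*(-1/43139) = 1463/7712 - 15397/489023704 = 371018121/1956094816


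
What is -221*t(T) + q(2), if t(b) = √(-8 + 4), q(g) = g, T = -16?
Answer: 2 - 442*I ≈ 2.0 - 442.0*I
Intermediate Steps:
t(b) = 2*I (t(b) = √(-4) = 2*I)
-221*t(T) + q(2) = -442*I + 2 = 2 - 442*I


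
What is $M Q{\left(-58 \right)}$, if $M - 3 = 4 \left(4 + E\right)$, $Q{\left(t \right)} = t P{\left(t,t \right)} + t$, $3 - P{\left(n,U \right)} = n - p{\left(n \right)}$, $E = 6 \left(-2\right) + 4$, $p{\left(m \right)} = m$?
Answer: $3016$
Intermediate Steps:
$E = -8$ ($E = -12 + 4 = -8$)
$P{\left(n,U \right)} = 3$ ($P{\left(n,U \right)} = 3 - \left(n - n\right) = 3 - 0 = 3 + 0 = 3$)
$Q{\left(t \right)} = 4 t$ ($Q{\left(t \right)} = t 3 + t = 3 t + t = 4 t$)
$M = -13$ ($M = 3 + 4 \left(4 - 8\right) = 3 + 4 \left(-4\right) = 3 - 16 = -13$)
$M Q{\left(-58 \right)} = - 13 \cdot 4 \left(-58\right) = \left(-13\right) \left(-232\right) = 3016$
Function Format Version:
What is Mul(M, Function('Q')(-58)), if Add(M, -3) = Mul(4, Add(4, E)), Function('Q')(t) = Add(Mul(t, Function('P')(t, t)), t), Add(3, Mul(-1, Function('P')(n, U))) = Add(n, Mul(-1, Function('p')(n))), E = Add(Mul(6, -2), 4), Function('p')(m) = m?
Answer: 3016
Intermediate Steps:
E = -8 (E = Add(-12, 4) = -8)
Function('P')(n, U) = 3 (Function('P')(n, U) = Add(3, Mul(-1, Add(n, Mul(-1, n)))) = Add(3, Mul(-1, 0)) = Add(3, 0) = 3)
Function('Q')(t) = Mul(4, t) (Function('Q')(t) = Add(Mul(t, 3), t) = Add(Mul(3, t), t) = Mul(4, t))
M = -13 (M = Add(3, Mul(4, Add(4, -8))) = Add(3, Mul(4, -4)) = Add(3, -16) = -13)
Mul(M, Function('Q')(-58)) = Mul(-13, Mul(4, -58)) = Mul(-13, -232) = 3016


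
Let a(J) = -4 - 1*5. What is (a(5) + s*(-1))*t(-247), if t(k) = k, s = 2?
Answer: 2717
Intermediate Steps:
a(J) = -9 (a(J) = -4 - 5 = -9)
(a(5) + s*(-1))*t(-247) = (-9 + 2*(-1))*(-247) = (-9 - 2)*(-247) = -11*(-247) = 2717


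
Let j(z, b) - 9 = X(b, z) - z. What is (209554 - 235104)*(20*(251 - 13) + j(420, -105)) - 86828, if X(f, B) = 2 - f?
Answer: -113937628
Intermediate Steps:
j(z, b) = 11 - b - z (j(z, b) = 9 + ((2 - b) - z) = 9 + (2 - b - z) = 11 - b - z)
(209554 - 235104)*(20*(251 - 13) + j(420, -105)) - 86828 = (209554 - 235104)*(20*(251 - 13) + (11 - 1*(-105) - 1*420)) - 86828 = -25550*(20*238 + (11 + 105 - 420)) - 86828 = -25550*(4760 - 304) - 86828 = -25550*4456 - 86828 = -113850800 - 86828 = -113937628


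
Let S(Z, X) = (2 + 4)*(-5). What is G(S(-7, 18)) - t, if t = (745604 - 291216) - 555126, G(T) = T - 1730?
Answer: 98978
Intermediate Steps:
S(Z, X) = -30 (S(Z, X) = 6*(-5) = -30)
G(T) = -1730 + T
t = -100738 (t = 454388 - 555126 = -100738)
G(S(-7, 18)) - t = (-1730 - 30) - 1*(-100738) = -1760 + 100738 = 98978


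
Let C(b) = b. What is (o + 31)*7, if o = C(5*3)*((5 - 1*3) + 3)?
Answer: 742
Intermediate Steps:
o = 75 (o = (5*3)*((5 - 1*3) + 3) = 15*((5 - 3) + 3) = 15*(2 + 3) = 15*5 = 75)
(o + 31)*7 = (75 + 31)*7 = 106*7 = 742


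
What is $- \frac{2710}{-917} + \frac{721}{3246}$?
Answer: $\frac{9457817}{2976582} \approx 3.1774$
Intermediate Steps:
$- \frac{2710}{-917} + \frac{721}{3246} = \left(-2710\right) \left(- \frac{1}{917}\right) + 721 \cdot \frac{1}{3246} = \frac{2710}{917} + \frac{721}{3246} = \frac{9457817}{2976582}$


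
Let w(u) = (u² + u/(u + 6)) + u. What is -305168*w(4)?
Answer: -31127136/5 ≈ -6.2254e+6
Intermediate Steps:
w(u) = u + u² + u/(6 + u) (w(u) = (u² + u/(6 + u)) + u = u + u² + u/(6 + u))
-305168*w(4) = -1220672*(7 + 4² + 7*4)/(6 + 4) = -1220672*(7 + 16 + 28)/10 = -1220672*51/10 = -305168*102/5 = -31127136/5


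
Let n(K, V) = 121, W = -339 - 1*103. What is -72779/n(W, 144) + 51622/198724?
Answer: -7228343867/12022802 ≈ -601.22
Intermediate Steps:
W = -442 (W = -339 - 103 = -442)
-72779/n(W, 144) + 51622/198724 = -72779/121 + 51622/198724 = -72779*1/121 + 51622*(1/198724) = -72779/121 + 25811/99362 = -7228343867/12022802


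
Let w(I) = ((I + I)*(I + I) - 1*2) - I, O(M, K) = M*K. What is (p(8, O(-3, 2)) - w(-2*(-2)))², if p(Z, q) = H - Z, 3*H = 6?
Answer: 4096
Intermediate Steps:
H = 2 (H = (⅓)*6 = 2)
O(M, K) = K*M
p(Z, q) = 2 - Z
w(I) = -2 - I + 4*I² (w(I) = ((2*I)*(2*I) - 2) - I = (4*I² - 2) - I = (-2 + 4*I²) - I = -2 - I + 4*I²)
(p(8, O(-3, 2)) - w(-2*(-2)))² = ((2 - 1*8) - (-2 - (-2)*(-2) + 4*(-2*(-2))²))² = ((2 - 8) - (-2 - 1*4 + 4*4²))² = (-6 - (-2 - 4 + 4*16))² = (-6 - (-2 - 4 + 64))² = (-6 - 1*58)² = (-6 - 58)² = (-64)² = 4096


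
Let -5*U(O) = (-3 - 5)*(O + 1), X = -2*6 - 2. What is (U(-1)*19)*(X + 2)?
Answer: 0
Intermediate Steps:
X = -14 (X = -12 - 2 = -14)
U(O) = 8/5 + 8*O/5 (U(O) = -(-3 - 5)*(O + 1)/5 = -(-8)*(1 + O)/5 = -(-8 - 8*O)/5 = 8/5 + 8*O/5)
(U(-1)*19)*(X + 2) = ((8/5 + (8/5)*(-1))*19)*(-14 + 2) = ((8/5 - 8/5)*19)*(-12) = (0*19)*(-12) = 0*(-12) = 0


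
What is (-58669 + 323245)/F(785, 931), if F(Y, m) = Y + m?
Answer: 1696/11 ≈ 154.18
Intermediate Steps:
(-58669 + 323245)/F(785, 931) = (-58669 + 323245)/(785 + 931) = 264576/1716 = 264576*(1/1716) = 1696/11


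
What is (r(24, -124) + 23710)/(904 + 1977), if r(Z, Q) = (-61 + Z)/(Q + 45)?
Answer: 1873127/227599 ≈ 8.2299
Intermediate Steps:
r(Z, Q) = (-61 + Z)/(45 + Q)
(r(24, -124) + 23710)/(904 + 1977) = ((-61 + 24)/(45 - 124) + 23710)/(904 + 1977) = (-37/(-79) + 23710)/2881 = (-1/79*(-37) + 23710)*(1/2881) = (37/79 + 23710)*(1/2881) = (1873127/79)*(1/2881) = 1873127/227599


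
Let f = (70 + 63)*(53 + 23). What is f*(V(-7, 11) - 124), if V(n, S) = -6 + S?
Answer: -1202852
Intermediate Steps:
f = 10108 (f = 133*76 = 10108)
f*(V(-7, 11) - 124) = 10108*((-6 + 11) - 124) = 10108*(5 - 124) = 10108*(-119) = -1202852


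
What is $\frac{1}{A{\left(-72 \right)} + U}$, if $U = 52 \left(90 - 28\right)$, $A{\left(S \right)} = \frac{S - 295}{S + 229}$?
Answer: $\frac{157}{505801} \approx 0.0003104$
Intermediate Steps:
$A{\left(S \right)} = \frac{-295 + S}{229 + S}$
$U = 3224$ ($U = 52 \cdot 62 = 3224$)
$\frac{1}{A{\left(-72 \right)} + U} = \frac{1}{\frac{-295 - 72}{229 - 72} + 3224} = \frac{1}{\frac{1}{157} \left(-367\right) + 3224} = \frac{1}{- \frac{367}{157} + 3224} = \frac{1}{\frac{505801}{157}} = \frac{157}{505801}$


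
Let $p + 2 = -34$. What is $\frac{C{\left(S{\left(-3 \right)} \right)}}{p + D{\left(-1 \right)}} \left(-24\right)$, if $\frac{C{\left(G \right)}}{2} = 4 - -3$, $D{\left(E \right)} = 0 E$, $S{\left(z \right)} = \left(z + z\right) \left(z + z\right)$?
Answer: $\frac{28}{3} \approx 9.3333$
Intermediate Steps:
$p = -36$ ($p = -2 - 34 = -36$)
$S{\left(z \right)} = 4 z^{2}$ ($S{\left(z \right)} = 2 z 2 z = 4 z^{2}$)
$D{\left(E \right)} = 0$
$C{\left(G \right)} = 14$ ($C{\left(G \right)} = 2 \left(4 - -3\right) = 2 \left(4 + 3\right) = 2 \cdot 7 = 14$)
$\frac{C{\left(S{\left(-3 \right)} \right)}}{p + D{\left(-1 \right)}} \left(-24\right) = \frac{14}{-36 + 0} \left(-24\right) = \frac{14}{-36} \left(-24\right) = 14 \left(- \frac{1}{36}\right) \left(-24\right) = \left(- \frac{7}{18}\right) \left(-24\right) = \frac{28}{3}$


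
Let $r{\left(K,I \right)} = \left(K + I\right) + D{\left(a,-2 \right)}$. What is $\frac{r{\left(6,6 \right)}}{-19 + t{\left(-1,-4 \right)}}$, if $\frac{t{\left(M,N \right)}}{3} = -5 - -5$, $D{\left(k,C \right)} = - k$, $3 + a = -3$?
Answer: $- \frac{18}{19} \approx -0.94737$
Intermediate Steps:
$a = -6$ ($a = -3 - 3 = -6$)
$t{\left(M,N \right)} = 0$ ($t{\left(M,N \right)} = 3 \left(-5 - -5\right) = 3 \left(-5 + 5\right) = 3 \cdot 0 = 0$)
$r{\left(K,I \right)} = 6 + I + K$ ($r{\left(K,I \right)} = \left(K + I\right) - -6 = \left(I + K\right) + 6 = 6 + I + K$)
$\frac{r{\left(6,6 \right)}}{-19 + t{\left(-1,-4 \right)}} = \frac{6 + 6 + 6}{-19 + 0} = \frac{1}{-19} \cdot 18 = \left(- \frac{1}{19}\right) 18 = - \frac{18}{19}$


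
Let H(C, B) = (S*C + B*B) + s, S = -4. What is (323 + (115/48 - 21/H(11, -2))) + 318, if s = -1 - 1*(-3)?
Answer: 587281/912 ≈ 643.95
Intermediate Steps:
s = 2 (s = -1 + 3 = 2)
H(C, B) = 2 + B**2 - 4*C (H(C, B) = (-4*C + B*B) + 2 = (-4*C + B**2) + 2 = (B**2 - 4*C) + 2 = 2 + B**2 - 4*C)
(323 + (115/48 - 21/H(11, -2))) + 318 = (323 + (115/48 - 21/(2 + (-2)**2 - 4*11))) + 318 = (323 + (115*(1/48) - 21/(2 + 4 - 44))) + 318 = (323 + (115/48 - 21/(-38))) + 318 = (323 + (115/48 - 21*(-1/38))) + 318 = (323 + (115/48 + 21/38)) + 318 = (323 + 2689/912) + 318 = 297265/912 + 318 = 587281/912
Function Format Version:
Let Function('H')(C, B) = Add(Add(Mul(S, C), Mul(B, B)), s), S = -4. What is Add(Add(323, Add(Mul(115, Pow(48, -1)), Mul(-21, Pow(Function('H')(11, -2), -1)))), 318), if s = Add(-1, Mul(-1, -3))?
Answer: Rational(587281, 912) ≈ 643.95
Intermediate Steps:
s = 2 (s = Add(-1, 3) = 2)
Function('H')(C, B) = Add(2, Pow(B, 2), Mul(-4, C)) (Function('H')(C, B) = Add(Add(Mul(-4, C), Mul(B, B)), 2) = Add(Add(Mul(-4, C), Pow(B, 2)), 2) = Add(Add(Pow(B, 2), Mul(-4, C)), 2) = Add(2, Pow(B, 2), Mul(-4, C)))
Add(Add(323, Add(Mul(115, Pow(48, -1)), Mul(-21, Pow(Function('H')(11, -2), -1)))), 318) = Add(Add(323, Add(Mul(115, Pow(48, -1)), Mul(-21, Pow(Add(2, Pow(-2, 2), Mul(-4, 11)), -1)))), 318) = Add(Add(323, Add(Mul(115, Rational(1, 48)), Mul(-21, Pow(Add(2, 4, -44), -1)))), 318) = Add(Add(323, Add(Rational(115, 48), Mul(-21, Pow(-38, -1)))), 318) = Add(Add(323, Add(Rational(115, 48), Mul(-21, Rational(-1, 38)))), 318) = Add(Add(323, Add(Rational(115, 48), Rational(21, 38))), 318) = Add(Add(323, Rational(2689, 912)), 318) = Add(Rational(297265, 912), 318) = Rational(587281, 912)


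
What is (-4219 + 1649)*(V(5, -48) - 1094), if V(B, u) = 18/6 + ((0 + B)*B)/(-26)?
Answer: 36482435/13 ≈ 2.8063e+6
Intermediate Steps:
V(B, u) = 3 - B²/26 (V(B, u) = 18*(⅙) + (B*B)*(-1/26) = 3 + B²*(-1/26) = 3 - B²/26)
(-4219 + 1649)*(V(5, -48) - 1094) = (-4219 + 1649)*((3 - 1/26*5²) - 1094) = -2570*((3 - 1/26*25) - 1094) = -2570*((3 - 25/26) - 1094) = -2570*(53/26 - 1094) = -2570*(-28391/26) = 36482435/13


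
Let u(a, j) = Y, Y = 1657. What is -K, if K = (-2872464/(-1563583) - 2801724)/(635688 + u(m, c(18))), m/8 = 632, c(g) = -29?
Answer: 625817877804/142363115305 ≈ 4.3959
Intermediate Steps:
m = 5056 (m = 8*632 = 5056)
u(a, j) = 1657
K = -625817877804/142363115305 (K = (-2872464/(-1563583) - 2801724)/(635688 + 1657) = (-2872464*(-1/1563583) - 2801724)/637345 = (410352/223369 - 2801724)*(1/637345) = -625817877804/223369*1/637345 = -625817877804/142363115305 ≈ -4.3959)
-K = -1*(-625817877804/142363115305) = 625817877804/142363115305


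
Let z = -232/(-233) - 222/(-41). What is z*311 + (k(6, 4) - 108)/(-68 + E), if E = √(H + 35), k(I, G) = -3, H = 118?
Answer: 5013081266/2512439 + 333*√17/4471 ≈ 1995.6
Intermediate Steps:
E = 3*√17 (E = √(118 + 35) = √153 = 3*√17 ≈ 12.369)
z = 61238/9553 (z = -232*(-1/233) - 222*(-1/41) = 232/233 + 222/41 = 61238/9553 ≈ 6.4103)
z*311 + (k(6, 4) - 108)/(-68 + E) = (61238/9553)*311 + (-3 - 108)/(-68 + 3*√17) = 19045018/9553 - 111/(-68 + 3*√17)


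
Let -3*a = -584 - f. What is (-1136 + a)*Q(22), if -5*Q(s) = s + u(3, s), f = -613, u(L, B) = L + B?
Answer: 161539/15 ≈ 10769.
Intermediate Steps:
u(L, B) = B + L
Q(s) = -⅗ - 2*s/5 (Q(s) = -(s + (s + 3))/5 = -(s + (3 + s))/5 = -(3 + 2*s)/5 = -⅗ - 2*s/5)
a = -29/3 (a = -(-584 - 1*(-613))/3 = -(-584 + 613)/3 = -⅓*29 = -29/3 ≈ -9.6667)
(-1136 + a)*Q(22) = (-1136 - 29/3)*(-⅗ - ⅖*22) = -3437*(-⅗ - 44/5)/3 = -3437/3*(-47/5) = 161539/15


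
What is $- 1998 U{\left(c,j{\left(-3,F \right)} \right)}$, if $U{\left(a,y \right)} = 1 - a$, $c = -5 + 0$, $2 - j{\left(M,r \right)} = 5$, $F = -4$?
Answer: $-11988$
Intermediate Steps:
$j{\left(M,r \right)} = -3$ ($j{\left(M,r \right)} = 2 - 5 = -3$)
$c = -5$
$- 1998 U{\left(c,j{\left(-3,F \right)} \right)} = - 1998 \left(1 - -5\right) = - 1998 \left(1 + 5\right) = \left(-1998\right) 6 = -11988$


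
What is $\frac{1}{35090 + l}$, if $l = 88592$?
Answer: $\frac{1}{123682} \approx 8.0852 \cdot 10^{-6}$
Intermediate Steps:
$\frac{1}{35090 + l} = \frac{1}{35090 + 88592} = \frac{1}{123682}$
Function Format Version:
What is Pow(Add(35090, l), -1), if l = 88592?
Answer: Rational(1, 123682) ≈ 8.0852e-6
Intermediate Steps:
Pow(Add(35090, l), -1) = Pow(Add(35090, 88592), -1) = Pow(123682, -1) = Rational(1, 123682)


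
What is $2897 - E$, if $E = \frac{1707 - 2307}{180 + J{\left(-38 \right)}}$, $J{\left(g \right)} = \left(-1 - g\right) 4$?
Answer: $\frac{118852}{41} \approx 2898.8$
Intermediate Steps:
$J{\left(g \right)} = -4 - 4 g$
$E = - \frac{75}{41}$ ($E = \frac{1707 - 2307}{180 - -148} = \frac{1707 - 2307}{180 + \left(-4 + 152\right)} = \frac{1707 - 2307}{180 + 148} = - \frac{600}{328} = \left(-600\right) \frac{1}{328} = - \frac{75}{41} \approx -1.8293$)
$2897 - E = 2897 - - \frac{75}{41} = 2897 + \frac{75}{41} = \frac{118852}{41}$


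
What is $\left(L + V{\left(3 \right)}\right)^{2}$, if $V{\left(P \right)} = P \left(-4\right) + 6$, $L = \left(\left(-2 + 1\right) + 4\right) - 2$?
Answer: $25$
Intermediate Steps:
$L = 1$ ($L = \left(-1 + 4\right) - 2 = 3 - 2 = 1$)
$V{\left(P \right)} = 6 - 4 P$ ($V{\left(P \right)} = - 4 P + 6 = 6 - 4 P$)
$\left(L + V{\left(3 \right)}\right)^{2} = \left(1 + \left(6 - 12\right)\right)^{2} = \left(1 - 6\right)^{2} = \left(-5\right)^{2} = 25$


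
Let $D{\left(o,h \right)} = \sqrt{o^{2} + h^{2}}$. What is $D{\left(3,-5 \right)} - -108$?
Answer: $108 + \sqrt{34} \approx 113.83$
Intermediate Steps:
$D{\left(o,h \right)} = \sqrt{h^{2} + o^{2}}$
$D{\left(3,-5 \right)} - -108 = \sqrt{\left(-5\right)^{2} + 3^{2}} - -108 = \sqrt{25 + 9} + 108 = \sqrt{34} + 108 = 108 + \sqrt{34}$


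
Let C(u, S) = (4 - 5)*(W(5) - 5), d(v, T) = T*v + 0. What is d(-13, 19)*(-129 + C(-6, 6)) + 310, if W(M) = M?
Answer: 32173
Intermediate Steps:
d(v, T) = T*v
C(u, S) = 0 (C(u, S) = (4 - 5)*(5 - 5) = -1*0 = 0)
d(-13, 19)*(-129 + C(-6, 6)) + 310 = (19*(-13))*(-129 + 0) + 310 = -247*(-129) + 310 = 31863 + 310 = 32173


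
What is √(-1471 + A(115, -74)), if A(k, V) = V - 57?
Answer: 3*I*√178 ≈ 40.025*I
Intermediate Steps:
A(k, V) = -57 + V
√(-1471 + A(115, -74)) = √(-1471 + (-57 - 74)) = √(-1471 - 131) = √(-1602) = 3*I*√178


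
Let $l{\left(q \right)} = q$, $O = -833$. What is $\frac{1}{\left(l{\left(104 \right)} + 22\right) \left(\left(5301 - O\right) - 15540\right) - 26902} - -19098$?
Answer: $\frac{23147883683}{1212058} \approx 19098.0$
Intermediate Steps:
$\frac{1}{\left(l{\left(104 \right)} + 22\right) \left(\left(5301 - O\right) - 15540\right) - 26902} - -19098 = \frac{1}{\left(104 + 22\right) \left(\left(5301 - -833\right) - 15540\right) - 26902} - -19098 = \frac{1}{126 \left(\left(5301 + 833\right) - 15540\right) - 26902} + 19098 = \frac{1}{126 \left(6134 - 15540\right) - 26902} + 19098 = \frac{1}{126 \left(-9406\right) - 26902} + 19098 = \frac{1}{-1185156 - 26902} + 19098 = \frac{1}{-1212058} + 19098 = - \frac{1}{1212058} + 19098 = \frac{23147883683}{1212058}$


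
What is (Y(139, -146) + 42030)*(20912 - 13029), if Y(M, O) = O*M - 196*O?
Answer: 396924816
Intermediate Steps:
Y(M, O) = -196*O + M*O (Y(M, O) = M*O - 196*O = -196*O + M*O)
(Y(139, -146) + 42030)*(20912 - 13029) = (-146*(-196 + 139) + 42030)*(20912 - 13029) = (-146*(-57) + 42030)*7883 = (8322 + 42030)*7883 = 50352*7883 = 396924816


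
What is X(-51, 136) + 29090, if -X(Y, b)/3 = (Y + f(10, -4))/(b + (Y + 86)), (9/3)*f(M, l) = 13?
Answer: 4974530/171 ≈ 29091.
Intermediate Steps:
f(M, l) = 13/3 (f(M, l) = (⅓)*13 = 13/3)
X(Y, b) = -3*(13/3 + Y)/(86 + Y + b) (X(Y, b) = -3*(Y + 13/3)/(b + (Y + 86)) = -3*(13/3 + Y)/(b + (86 + Y)) = -3*(13/3 + Y)/(86 + Y + b))
X(-51, 136) + 29090 = (-13 - 3*(-51))/(86 - 51 + 136) + 29090 = (-13 + 153)/171 + 29090 = (1/171)*140 + 29090 = 140/171 + 29090 = 4974530/171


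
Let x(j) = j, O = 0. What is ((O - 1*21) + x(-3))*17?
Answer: -408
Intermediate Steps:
((O - 1*21) + x(-3))*17 = ((0 - 1*21) - 3)*17 = ((0 - 21) - 3)*17 = (-21 - 3)*17 = -24*17 = -408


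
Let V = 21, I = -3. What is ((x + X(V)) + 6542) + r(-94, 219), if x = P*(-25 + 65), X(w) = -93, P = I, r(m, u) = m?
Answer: 6235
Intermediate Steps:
P = -3
x = -120 (x = -3*(-25 + 65) = -3*40 = -120)
((x + X(V)) + 6542) + r(-94, 219) = ((-120 - 93) + 6542) - 94 = (-213 + 6542) - 94 = 6329 - 94 = 6235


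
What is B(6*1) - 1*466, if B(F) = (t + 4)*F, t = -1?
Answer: -448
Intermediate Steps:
B(F) = 3*F (B(F) = (-1 + 4)*F = 3*F)
B(6*1) - 1*466 = 3*(6*1) - 1*466 = 3*6 - 466 = 18 - 466 = -448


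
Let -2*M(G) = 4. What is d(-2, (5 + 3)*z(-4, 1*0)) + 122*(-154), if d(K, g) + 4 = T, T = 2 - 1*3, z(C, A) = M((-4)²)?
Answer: -18793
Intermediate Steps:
M(G) = -2 (M(G) = -½*4 = -2)
z(C, A) = -2
T = -1 (T = 2 - 3 = -1)
d(K, g) = -5 (d(K, g) = -4 - 1 = -5)
d(-2, (5 + 3)*z(-4, 1*0)) + 122*(-154) = -5 + 122*(-154) = -5 - 18788 = -18793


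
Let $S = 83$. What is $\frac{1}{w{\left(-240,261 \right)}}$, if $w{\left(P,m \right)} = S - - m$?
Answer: $\frac{1}{344} \approx 0.002907$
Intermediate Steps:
$w{\left(P,m \right)} = 83 + m$ ($w{\left(P,m \right)} = 83 - - m = 83 + m$)
$\frac{1}{w{\left(-240,261 \right)}} = \frac{1}{83 + 261} = \frac{1}{344}$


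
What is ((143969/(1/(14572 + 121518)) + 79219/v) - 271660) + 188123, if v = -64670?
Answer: 1267057171633691/64670 ≈ 1.9593e+10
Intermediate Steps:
((143969/(1/(14572 + 121518)) + 79219/v) - 271660) + 188123 = ((143969/(1/(14572 + 121518)) + 79219/(-64670)) - 271660) + 188123 = ((143969/(1/136090) + 79219*(-1/64670)) - 271660) + 188123 = ((143969/(1/136090) - 79219/64670) - 271660) + 188123 = ((143969*136090 - 79219/64670) - 271660) + 188123 = ((19592741210 - 79219/64670) - 271660) + 188123 = (1267062573971481/64670 - 271660) + 188123 = 1267045005719281/64670 + 188123 = 1267057171633691/64670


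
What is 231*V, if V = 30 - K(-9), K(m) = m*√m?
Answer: 6930 + 6237*I ≈ 6930.0 + 6237.0*I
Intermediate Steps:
K(m) = m^(3/2)
V = 30 + 27*I (V = 30 - (-9)^(3/2) = 30 - (-27)*I = 30 + 27*I ≈ 30.0 + 27.0*I)
231*V = 231*(30 + 27*I) = 6930 + 6237*I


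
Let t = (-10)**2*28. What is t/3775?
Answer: 112/151 ≈ 0.74172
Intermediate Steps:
t = 2800 (t = 100*28 = 2800)
t/3775 = 2800/3775 = 2800*(1/3775) = 112/151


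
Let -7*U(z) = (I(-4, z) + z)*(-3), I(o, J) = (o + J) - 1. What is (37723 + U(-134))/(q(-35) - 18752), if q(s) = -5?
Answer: -37606/18757 ≈ -2.0049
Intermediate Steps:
I(o, J) = -1 + J + o (I(o, J) = (J + o) - 1 = -1 + J + o)
U(z) = -15/7 + 6*z/7 (U(z) = -((-1 + z - 4) + z)*(-3)/7 = -((-5 + z) + z)*(-3)/7 = -(-5 + 2*z)*(-3)/7 = -(15 - 6*z)/7 = -15/7 + 6*z/7)
(37723 + U(-134))/(q(-35) - 18752) = (37723 + (-15/7 + (6/7)*(-134)))/(-5 - 18752) = (37723 + (-15/7 - 804/7))/(-18757) = (37723 - 117)*(-1/18757) = 37606*(-1/18757) = -37606/18757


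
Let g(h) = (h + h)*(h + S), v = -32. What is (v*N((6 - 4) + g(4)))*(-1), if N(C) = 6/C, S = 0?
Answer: 96/17 ≈ 5.6471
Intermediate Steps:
g(h) = 2*h**2 (g(h) = (h + h)*(h + 0) = (2*h)*h = 2*h**2)
(v*N((6 - 4) + g(4)))*(-1) = -192/((6 - 4) + 2*4**2)*(-1) = -192/(2 + 2*16)*(-1) = -192/(2 + 32)*(-1) = -192/34*(-1) = -32*3/17*(-1) = -96/17*(-1) = 96/17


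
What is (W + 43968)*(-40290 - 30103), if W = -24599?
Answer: -1363442017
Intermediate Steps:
(W + 43968)*(-40290 - 30103) = (-24599 + 43968)*(-40290 - 30103) = 19369*(-70393) = -1363442017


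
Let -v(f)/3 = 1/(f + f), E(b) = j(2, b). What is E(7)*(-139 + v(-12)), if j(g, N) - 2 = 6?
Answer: -1111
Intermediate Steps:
j(g, N) = 8 (j(g, N) = 2 + 6 = 8)
E(b) = 8
v(f) = -3/(2*f) (v(f) = -3/(f + f) = -3*1/(2*f) = -3/(2*f))
E(7)*(-139 + v(-12)) = 8*(-139 - 3/2/(-12)) = 8*(-139 - 3/2*(-1/12)) = 8*(-139 + ⅛) = 8*(-1111/8) = -1111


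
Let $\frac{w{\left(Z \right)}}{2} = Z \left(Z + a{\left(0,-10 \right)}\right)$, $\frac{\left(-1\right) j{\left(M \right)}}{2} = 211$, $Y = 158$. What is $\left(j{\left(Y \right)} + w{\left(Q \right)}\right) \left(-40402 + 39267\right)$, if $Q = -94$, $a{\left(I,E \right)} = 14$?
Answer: $-16591430$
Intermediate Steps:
$j{\left(M \right)} = -422$ ($j{\left(M \right)} = \left(-2\right) 211 = -422$)
$w{\left(Z \right)} = 2 Z \left(14 + Z\right)$ ($w{\left(Z \right)} = 2 Z \left(Z + 14\right) = 2 Z \left(14 + Z\right)$)
$\left(j{\left(Y \right)} + w{\left(Q \right)}\right) \left(-40402 + 39267\right) = \left(-422 + 2 \left(-94\right) \left(14 - 94\right)\right) \left(-40402 + 39267\right) = \left(-422 + 2 \left(-94\right) \left(-80\right)\right) \left(-1135\right) = \left(-422 + 15040\right) \left(-1135\right) = 14618 \left(-1135\right) = -16591430$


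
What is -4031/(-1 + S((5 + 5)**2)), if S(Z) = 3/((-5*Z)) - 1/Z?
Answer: 503875/127 ≈ 3967.5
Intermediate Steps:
S(Z) = -8/(5*Z) (S(Z) = 3*(-1/(5*Z)) - 1/Z = -3/(5*Z) - 1/Z = -8/(5*Z))
-4031/(-1 + S((5 + 5)**2)) = -4031/(-1 - 8/(5*(5 + 5)**2)) = -4031/(-1 - 8/(5*(10**2))) = -4031/(-1 - 8/5/100) = -4031/(-1 - 8/5*1/100) = -4031/(-1 - 2/125) = -4031/(-127/125) = -125/127*(-4031) = 503875/127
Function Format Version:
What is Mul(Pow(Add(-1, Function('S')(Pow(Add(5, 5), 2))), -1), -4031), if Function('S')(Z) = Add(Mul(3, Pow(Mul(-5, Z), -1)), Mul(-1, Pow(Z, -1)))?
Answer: Rational(503875, 127) ≈ 3967.5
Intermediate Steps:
Function('S')(Z) = Mul(Rational(-8, 5), Pow(Z, -1)) (Function('S')(Z) = Add(Mul(3, Mul(Rational(-1, 5), Pow(Z, -1))), Mul(-1, Pow(Z, -1))) = Add(Mul(Rational(-3, 5), Pow(Z, -1)), Mul(-1, Pow(Z, -1))) = Mul(Rational(-8, 5), Pow(Z, -1)))
Mul(Pow(Add(-1, Function('S')(Pow(Add(5, 5), 2))), -1), -4031) = Mul(Pow(Add(-1, Mul(Rational(-8, 5), Pow(Pow(Add(5, 5), 2), -1))), -1), -4031) = Mul(Pow(Add(-1, Mul(Rational(-8, 5), Pow(Pow(10, 2), -1))), -1), -4031) = Mul(Pow(Add(-1, Mul(Rational(-8, 5), Pow(100, -1))), -1), -4031) = Mul(Pow(Add(-1, Mul(Rational(-8, 5), Rational(1, 100))), -1), -4031) = Mul(Pow(Add(-1, Rational(-2, 125)), -1), -4031) = Mul(Pow(Rational(-127, 125), -1), -4031) = Mul(Rational(-125, 127), -4031) = Rational(503875, 127)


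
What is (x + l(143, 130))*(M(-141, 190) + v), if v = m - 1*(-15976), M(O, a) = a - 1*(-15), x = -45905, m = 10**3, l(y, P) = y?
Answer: -786236922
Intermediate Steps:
m = 1000
M(O, a) = 15 + a (M(O, a) = a + 15 = 15 + a)
v = 16976 (v = 1000 - 1*(-15976) = 1000 + 15976 = 16976)
(x + l(143, 130))*(M(-141, 190) + v) = (-45905 + 143)*((15 + 190) + 16976) = -45762*(205 + 16976) = -45762*17181 = -786236922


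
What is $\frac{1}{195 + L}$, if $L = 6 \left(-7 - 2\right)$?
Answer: $\frac{1}{141} \approx 0.0070922$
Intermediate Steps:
$L = -54$ ($L = 6 \left(-7 - 2\right) = 6 \left(-9\right) = -54$)
$\frac{1}{195 + L} = \frac{1}{195 - 54} = \frac{1}{141}$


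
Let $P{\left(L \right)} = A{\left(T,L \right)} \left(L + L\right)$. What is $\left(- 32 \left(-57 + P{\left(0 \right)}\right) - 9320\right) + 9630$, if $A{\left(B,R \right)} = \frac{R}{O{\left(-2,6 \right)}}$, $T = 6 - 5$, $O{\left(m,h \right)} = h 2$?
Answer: $2134$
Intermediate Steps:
$O{\left(m,h \right)} = 2 h$
$T = 1$
$A{\left(B,R \right)} = \frac{R}{12}$ ($A{\left(B,R \right)} = \frac{R}{2 \cdot 6} = \frac{R}{12}$)
$P{\left(L \right)} = \frac{L^{2}}{6}$ ($P{\left(L \right)} = \frac{L}{12} \left(L + L\right) = \frac{L}{12} \cdot 2 L = \frac{L^{2}}{6}$)
$\left(- 32 \left(-57 + P{\left(0 \right)}\right) - 9320\right) + 9630 = \left(- 32 \left(-57 + \frac{0^{2}}{6}\right) - 9320\right) + 9630 = \left(- 32 \left(-57 + \frac{1}{6} \cdot 0\right) - 9320\right) + 9630 = \left(- 32 \left(-57 + 0\right) - 9320\right) + 9630 = \left(\left(-32\right) \left(-57\right) - 9320\right) + 9630 = \left(1824 - 9320\right) + 9630 = -7496 + 9630 = 2134$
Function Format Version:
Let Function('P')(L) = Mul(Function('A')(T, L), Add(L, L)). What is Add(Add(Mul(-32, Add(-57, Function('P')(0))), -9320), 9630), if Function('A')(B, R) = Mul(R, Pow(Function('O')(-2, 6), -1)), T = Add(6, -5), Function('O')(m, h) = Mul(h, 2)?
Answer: 2134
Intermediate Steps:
Function('O')(m, h) = Mul(2, h)
T = 1
Function('A')(B, R) = Mul(Rational(1, 12), R) (Function('A')(B, R) = Mul(R, Pow(Mul(2, 6), -1)) = Mul(R, Pow(12, -1)) = Mul(R, Rational(1, 12)) = Mul(Rational(1, 12), R))
Function('P')(L) = Mul(Rational(1, 6), Pow(L, 2)) (Function('P')(L) = Mul(Mul(Rational(1, 12), L), Add(L, L)) = Mul(Mul(Rational(1, 12), L), Mul(2, L)) = Mul(Rational(1, 6), Pow(L, 2)))
Add(Add(Mul(-32, Add(-57, Function('P')(0))), -9320), 9630) = Add(Add(Mul(-32, Add(-57, Mul(Rational(1, 6), Pow(0, 2)))), -9320), 9630) = Add(Add(Mul(-32, Add(-57, Mul(Rational(1, 6), 0))), -9320), 9630) = Add(Add(Mul(-32, Add(-57, 0)), -9320), 9630) = Add(Add(Mul(-32, -57), -9320), 9630) = Add(Add(1824, -9320), 9630) = Add(-7496, 9630) = 2134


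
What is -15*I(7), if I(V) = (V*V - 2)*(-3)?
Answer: 2115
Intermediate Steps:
I(V) = 6 - 3*V² (I(V) = (V² - 2)*(-3) = (-2 + V²)*(-3) = 6 - 3*V²)
-15*I(7) = -15*(6 - 3*7²) = -15*(6 - 3*49) = -15*(6 - 147) = -15*(-141) = 2115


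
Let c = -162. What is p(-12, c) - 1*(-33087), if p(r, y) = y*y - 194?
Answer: 59137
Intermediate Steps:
p(r, y) = -194 + y² (p(r, y) = y² - 194 = -194 + y²)
p(-12, c) - 1*(-33087) = (-194 + (-162)²) - 1*(-33087) = (-194 + 26244) + 33087 = 26050 + 33087 = 59137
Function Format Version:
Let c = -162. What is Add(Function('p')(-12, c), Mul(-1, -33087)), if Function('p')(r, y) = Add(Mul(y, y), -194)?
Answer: 59137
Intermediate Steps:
Function('p')(r, y) = Add(-194, Pow(y, 2)) (Function('p')(r, y) = Add(Pow(y, 2), -194) = Add(-194, Pow(y, 2)))
Add(Function('p')(-12, c), Mul(-1, -33087)) = Add(Add(-194, Pow(-162, 2)), Mul(-1, -33087)) = Add(Add(-194, 26244), 33087) = Add(26050, 33087) = 59137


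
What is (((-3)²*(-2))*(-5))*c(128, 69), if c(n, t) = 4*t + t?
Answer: 31050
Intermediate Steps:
c(n, t) = 5*t
(((-3)²*(-2))*(-5))*c(128, 69) = (((-3)²*(-2))*(-5))*(5*69) = ((9*(-2))*(-5))*345 = -18*(-5)*345 = 90*345 = 31050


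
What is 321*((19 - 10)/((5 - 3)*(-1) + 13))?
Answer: 2889/11 ≈ 262.64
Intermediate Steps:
321*((19 - 10)/((5 - 3)*(-1) + 13)) = 321*(9/(2*(-1) + 13)) = 321*(9/(-2 + 13)) = 321*(9/11) = 2889/11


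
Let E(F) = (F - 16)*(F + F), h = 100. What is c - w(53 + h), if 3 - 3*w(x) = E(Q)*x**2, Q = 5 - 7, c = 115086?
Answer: 676901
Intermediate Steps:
Q = -2
E(F) = 2*F*(-16 + F) (E(F) = (-16 + F)*(2*F) = 2*F*(-16 + F))
w(x) = 1 - 24*x**2 (w(x) = 1 - 2*(-2)*(-16 - 2)*x**2/3 = 1 - 2*(-2)*(-18)*x**2/3 = 1 - 24*x**2)
c - w(53 + h) = 115086 - (1 - 24*(53 + 100)**2) = 115086 - (1 - 24*153**2) = 115086 - (1 - 24*23409) = 115086 - (1 - 561816) = 115086 - 1*(-561815) = 115086 + 561815 = 676901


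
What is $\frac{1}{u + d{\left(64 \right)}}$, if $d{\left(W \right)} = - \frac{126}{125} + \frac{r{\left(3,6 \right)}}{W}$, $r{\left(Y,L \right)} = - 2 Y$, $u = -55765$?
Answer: $- \frac{4000}{223064407} \approx -1.7932 \cdot 10^{-5}$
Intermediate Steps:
$d{\left(W \right)} = - \frac{126}{125} - \frac{6}{W}$ ($d{\left(W \right)} = - \frac{126}{125} + \frac{\left(-2\right) 3}{W} = \left(-126\right) \frac{1}{125} - \frac{6}{W} = - \frac{126}{125} - \frac{6}{W}$)
$\frac{1}{u + d{\left(64 \right)}} = \frac{1}{-55765 - \left(\frac{126}{125} + \frac{6}{64}\right)} = \frac{1}{-55765 - \frac{4407}{4000}} = \frac{1}{- \frac{223064407}{4000}} = - \frac{4000}{223064407}$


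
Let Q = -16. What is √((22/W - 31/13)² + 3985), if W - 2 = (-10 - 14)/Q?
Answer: √33125810/91 ≈ 63.247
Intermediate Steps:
W = 7/2 (W = 2 + (-10 - 14)/(-16) = 2 - 24*(-1/16) = 2 + 3/2 = 7/2 ≈ 3.5000)
√((22/W - 31/13)² + 3985) = √((22/(7/2) - 31/13)² + 3985) = √((22*(2/7) - 31*1/13)² + 3985) = √((44/7 - 31/13)² + 3985) = √((355/91)² + 3985) = √(126025/8281 + 3985) = √(33125810/8281) = √33125810/91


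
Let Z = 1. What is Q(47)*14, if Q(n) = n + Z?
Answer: 672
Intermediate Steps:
Q(n) = 1 + n (Q(n) = n + 1 = 1 + n)
Q(47)*14 = (1 + 47)*14 = 48*14 = 672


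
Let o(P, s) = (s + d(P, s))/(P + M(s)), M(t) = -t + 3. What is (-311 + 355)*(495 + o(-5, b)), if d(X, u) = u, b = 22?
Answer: 65098/3 ≈ 21699.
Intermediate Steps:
M(t) = 3 - t
o(P, s) = 2*s/(3 + P - s) (o(P, s) = (s + s)/(P + (3 - s)) = (2*s)/(3 + P - s) = 2*s/(3 + P - s))
(-311 + 355)*(495 + o(-5, b)) = (-311 + 355)*(495 + 2*22/(3 - 5 - 1*22)) = 44*(495 + 2*22/(3 - 5 - 22)) = 44*(495 + 2*22/(-24)) = 44*(495 + 2*22*(-1/24)) = 44*(495 - 11/6) = 44*(2959/6) = 65098/3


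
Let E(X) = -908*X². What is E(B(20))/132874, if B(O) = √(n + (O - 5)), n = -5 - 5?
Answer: -2270/66437 ≈ -0.034168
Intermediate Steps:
n = -10
B(O) = √(-15 + O) (B(O) = √(-10 + (O - 5)) = √(-10 + (-5 + O)) = √(-15 + O))
E(B(20))/132874 = -908*(√(-15 + 20))²/132874 = -908*(√5)²*(1/132874) = -908*5*(1/132874) = -4540*1/132874 = -2270/66437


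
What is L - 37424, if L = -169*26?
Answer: -41818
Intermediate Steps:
L = -4394
L - 37424 = -4394 - 37424 = -41818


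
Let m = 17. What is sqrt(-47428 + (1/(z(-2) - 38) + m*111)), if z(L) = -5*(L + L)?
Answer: I*sqrt(1639478)/6 ≈ 213.4*I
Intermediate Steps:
z(L) = -10*L
sqrt(-47428 + (1/(z(-2) - 38) + m*111)) = sqrt(-47428 + (1/(-10*(-2) - 38) + 17*111)) = sqrt(-47428 + (1/(20 - 38) + 1887)) = sqrt(-47428 + (1/(-18) + 1887)) = sqrt(-47428 + (-1/18 + 1887)) = sqrt(-47428 + 33965/18) = sqrt(-819739/18) = I*sqrt(1639478)/6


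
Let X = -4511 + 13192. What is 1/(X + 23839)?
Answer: 1/32520 ≈ 3.0750e-5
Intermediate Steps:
X = 8681
1/(X + 23839) = 1/(8681 + 23839) = 1/32520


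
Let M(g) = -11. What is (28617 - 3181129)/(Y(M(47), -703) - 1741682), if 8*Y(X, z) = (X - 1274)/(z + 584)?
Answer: 3001191424/1658079979 ≈ 1.8100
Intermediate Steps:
Y(X, z) = (-1274 + X)/(8*(584 + z)) (Y(X, z) = ((X - 1274)/(z + 584))/8 = ((-1274 + X)/(584 + z))/8 = (-1274 + X)/(8*(584 + z)))
(28617 - 3181129)/(Y(M(47), -703) - 1741682) = (28617 - 3181129)/((-1274 - 11)/(8*(584 - 703)) - 1741682) = -3152512/((⅛)*(-1285)/(-119) - 1741682) = -3152512/((⅛)*(-1/119)*(-1285) - 1741682) = -3152512/(1285/952 - 1741682) = -3152512/(-1658079979/952) = -3152512*(-952/1658079979) = 3001191424/1658079979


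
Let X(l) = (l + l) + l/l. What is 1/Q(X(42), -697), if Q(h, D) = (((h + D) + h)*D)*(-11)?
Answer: -1/4040509 ≈ -2.4749e-7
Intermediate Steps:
X(l) = 1 + 2*l (X(l) = 2*l + 1 = 1 + 2*l)
Q(h, D) = -11*D*(D + 2*h) (Q(h, D) = (((D + h) + h)*D)*(-11) = ((D + 2*h)*D)*(-11) = (D*(D + 2*h))*(-11) = -11*D*(D + 2*h))
1/Q(X(42), -697) = 1/(-11*(-697)*(-697 + 2*(1 + 2*42))) = 1/(-11*(-697)*(-697 + 2*(1 + 84))) = 1/(-11*(-697)*(-697 + 2*85)) = 1/(-11*(-697)*(-697 + 170)) = 1/(-11*(-697)*(-527)) = 1/(-4040509) = -1/4040509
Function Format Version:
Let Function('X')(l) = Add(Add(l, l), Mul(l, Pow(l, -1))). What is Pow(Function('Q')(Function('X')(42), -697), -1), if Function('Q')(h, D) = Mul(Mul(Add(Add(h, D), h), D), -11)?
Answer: Rational(-1, 4040509) ≈ -2.4749e-7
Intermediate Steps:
Function('X')(l) = Add(1, Mul(2, l)) (Function('X')(l) = Add(Mul(2, l), 1) = Add(1, Mul(2, l)))
Function('Q')(h, D) = Mul(-11, D, Add(D, Mul(2, h))) (Function('Q')(h, D) = Mul(Mul(Add(Add(D, h), h), D), -11) = Mul(Mul(Add(D, Mul(2, h)), D), -11) = Mul(Mul(D, Add(D, Mul(2, h))), -11) = Mul(-11, D, Add(D, Mul(2, h))))
Pow(Function('Q')(Function('X')(42), -697), -1) = Pow(Mul(-11, -697, Add(-697, Mul(2, Add(1, Mul(2, 42))))), -1) = Pow(Mul(-11, -697, Add(-697, Mul(2, Add(1, 84)))), -1) = Pow(Mul(-11, -697, Add(-697, Mul(2, 85))), -1) = Pow(Mul(-11, -697, Add(-697, 170)), -1) = Pow(Mul(-11, -697, -527), -1) = Pow(-4040509, -1) = Rational(-1, 4040509)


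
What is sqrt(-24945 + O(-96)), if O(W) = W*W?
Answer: 7*I*sqrt(321) ≈ 125.42*I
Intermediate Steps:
O(W) = W**2
sqrt(-24945 + O(-96)) = sqrt(-24945 + (-96)**2) = sqrt(-24945 + 9216) = sqrt(-15729) = 7*I*sqrt(321)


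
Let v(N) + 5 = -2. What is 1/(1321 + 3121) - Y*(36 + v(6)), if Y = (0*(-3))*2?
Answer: 1/4442 ≈ 0.00022512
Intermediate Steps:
Y = 0 (Y = 0*2 = 0)
v(N) = -7 (v(N) = -5 - 2 = -7)
1/(1321 + 3121) - Y*(36 + v(6)) = 1/(1321 + 3121) - 0*(36 - 7) = 1/4442 - 0*29 = 1/4442 - 1*0 = 1/4442 + 0 = 1/4442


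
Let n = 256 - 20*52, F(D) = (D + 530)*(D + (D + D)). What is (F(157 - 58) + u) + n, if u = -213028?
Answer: -26999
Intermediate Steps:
F(D) = 3*D*(530 + D) (F(D) = (530 + D)*(D + 2*D) = (530 + D)*(3*D) = 3*D*(530 + D))
n = -784 (n = 256 - 1040 = -784)
(F(157 - 58) + u) + n = (3*(157 - 58)*(530 + (157 - 58)) - 213028) - 784 = (3*99*(530 + 99) - 213028) - 784 = (3*99*629 - 213028) - 784 = (186813 - 213028) - 784 = -26215 - 784 = -26999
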